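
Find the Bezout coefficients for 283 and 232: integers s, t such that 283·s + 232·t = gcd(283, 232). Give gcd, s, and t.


Euclidean algorithm on (283, 232) — divide until remainder is 0:
  283 = 1 · 232 + 51
  232 = 4 · 51 + 28
  51 = 1 · 28 + 23
  28 = 1 · 23 + 5
  23 = 4 · 5 + 3
  5 = 1 · 3 + 2
  3 = 1 · 2 + 1
  2 = 2 · 1 + 0
gcd(283, 232) = 1.
Track Bezout coefficients alongside the remainders: start with r₀ = 283 = a·1 + b·0 (s = 1, t = 0) and r₁ = 232 = a·0 + b·1 (s = 0, t = 1); each new remainder r_{k+1} = r_{k-1} − q_k·r_k inherits s_{k+1} = s_{k-1} − q_k·s_k, t_{k+1} = t_{k-1} − q_k·t_k, so r_k = a·s_k + b·t_k at every step:
  q = 1: r = 51, s = 1 − 1·0 = 1, t = 0 − 1·1 = -1  (check: 283·1 + 232·(-1) = 51)
  q = 4: r = 28, s = 0 − 4·1 = -4, t = 1 − 4·(-1) = 5  (check: 283·(-4) + 232·5 = 28)
  q = 1: r = 23, s = 1 − 1·(-4) = 5, t = -1 − 1·5 = -6  (check: 283·5 + 232·(-6) = 23)
  q = 1: r = 5, s = -4 − 1·5 = -9, t = 5 − 1·(-6) = 11  (check: 283·(-9) + 232·11 = 5)
  q = 4: r = 3, s = 5 − 4·(-9) = 41, t = -6 − 4·11 = -50  (check: 283·41 + 232·(-50) = 3)
  q = 1: r = 2, s = -9 − 1·41 = -50, t = 11 − 1·(-50) = 61  (check: 283·(-50) + 232·61 = 2)
  q = 1: r = 1, s = 41 − 1·(-50) = 91, t = -50 − 1·61 = -111  (check: 283·91 + 232·(-111) = 1)
The row with r = 1 (the gcd) gives the Bezout coefficients s = 91, t = -111.
Result: 283 · (91) + 232 · (-111) = 1.

gcd(283, 232) = 1; s = 91, t = -111 (check: 283·91 + 232·(-111) = 1).


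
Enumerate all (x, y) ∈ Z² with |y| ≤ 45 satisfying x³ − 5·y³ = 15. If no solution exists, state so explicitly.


The equation is x³ - 5y³ = 15. For fixed y, x³ = 5·y³ + 15, so a solution requires the RHS to be a perfect cube.
Strategy: iterate y from -45 to 45, compute RHS = 5·y³ + 15, and check whether it is a (positive or negative) perfect cube.
Check small values of y:
  y = 0: RHS = 15 is not a perfect cube.
  y = 1: RHS = 20 is not a perfect cube.
  y = -1: RHS = 10 is not a perfect cube.
  y = 2: RHS = 55 is not a perfect cube.
  y = -2: RHS = -25 is not a perfect cube.
  y = 3: RHS = 150 is not a perfect cube.
  y = -3: RHS = -120 is not a perfect cube.
Continuing the search up to |y| = 45 finds no solutions either.
No (x, y) in the scanned range satisfies the equation.

No integer solutions with |y| ≤ 45.


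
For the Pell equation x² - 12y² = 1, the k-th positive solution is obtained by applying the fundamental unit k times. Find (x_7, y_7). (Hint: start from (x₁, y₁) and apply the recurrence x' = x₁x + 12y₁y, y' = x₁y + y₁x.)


Step 1: Find the fundamental solution (x₁, y₁) of x² - 12y² = 1.
  Expand √12 as a continued fraction. a₀ = ⌊√12⌋ = 3; iterate m_{k+1} = d_k·a_k − m_k, d_{k+1} = (12 − m_{k+1}²)/d_k, a_{k+1} = ⌊(a₀ + m_{k+1})/d_{k+1}⌋ (starting m₀ = 0, d₀ = 1), with convergents p_k = a_k·p_{k-1} + p_{k-2}, q_k = a_k·q_{k-1} + q_{k-2} (p₋₁ = 1, q₋₁ = 0):
  k = 0: a₀ = 3; p₀/q₀ = 3/1; p₀² − 12·q₀² = 9 − 12 = -3.
  k = 1: m = 3, d = 3, a = ⌊(3 + 3)/3⌋ = 2; p/q = (2·3 + 1)/(2·1 + 0) = 7/2; p² − 12·q² = 49 − 48 = 1.
  The first convergent with p² − 12·q² = 1 gives the fundamental solution (x₁, y₁) = (7, 2).
Step 2: Apply the recurrence (x_{n+1}, y_{n+1}) = (x₁x_n + 12y₁y_n, x₁y_n + y₁x_n) repeatedly.
  From (x_1, y_1) = (7, 2): x_2 = 7·7 + 12·2·2 = 97; y_2 = 7·2 + 2·7 = 28.
  From (x_2, y_2) = (97, 28): x_3 = 7·97 + 12·2·28 = 1351; y_3 = 7·28 + 2·97 = 390.
  From (x_3, y_3) = (1351, 390): x_4 = 7·1351 + 12·2·390 = 18817; y_4 = 7·390 + 2·1351 = 5432.
  From (x_4, y_4) = (18817, 5432): x_5 = 7·18817 + 12·2·5432 = 262087; y_5 = 7·5432 + 2·18817 = 75658.
  From (x_5, y_5) = (262087, 75658): x_6 = 7·262087 + 12·2·75658 = 3650401; y_6 = 7·75658 + 2·262087 = 1053780.
  From (x_6, y_6) = (3650401, 1053780): x_7 = 7·3650401 + 12·2·1053780 = 50843527; y_7 = 7·1053780 + 2·3650401 = 14677262.
Step 3: Verify x_7² - 12·y_7² = 2585064237799729 - 2585064237799728 = 1 (should be 1). ✓

(x_1, y_1) = (7, 2); (x_7, y_7) = (50843527, 14677262).


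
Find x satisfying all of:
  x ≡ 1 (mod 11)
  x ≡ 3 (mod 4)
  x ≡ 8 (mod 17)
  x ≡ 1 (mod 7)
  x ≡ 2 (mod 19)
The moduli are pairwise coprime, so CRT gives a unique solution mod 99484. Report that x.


Product of moduli M = 11 · 4 · 17 · 7 · 19 = 99484.
Merge one congruence at a time:
  Start: x ≡ 1 (mod 11).
  Combine with x ≡ 3 (mod 4); new modulus lcm = 44.
    Write x = 1 + 11·t and substitute into x ≡ 3 (mod 4): 11·t ≡ 3 − 1 = 2 (mod 4).
    Reduce coefficients mod 4: 3·t ≡ 2 (mod 4).
    The inverse of 3 mod 4 is 3 (since 3·3 = 9 = 2·4 + 1), so t ≡ 3·2 = 6 ≡ 2 (mod 4).
    Then x = 1 + 11·2 = 23, valid modulo lcm(11, 4) = 44: x ≡ 23 (mod 44).
  Combine with x ≡ 8 (mod 17); new modulus lcm = 748.
    Write x = 23 + 44·t and substitute into x ≡ 8 (mod 17): 44·t ≡ 8 − 23 = -15 (mod 17).
    Reduce coefficients mod 17: 10·t ≡ 2 (mod 17).
    The inverse of 10 mod 17 is 12 (since 10·12 = 120 = 7·17 + 1), so t ≡ 12·2 = 24 ≡ 7 (mod 17).
    Then x = 23 + 44·7 = 331, valid modulo lcm(44, 17) = 748: x ≡ 331 (mod 748).
  Combine with x ≡ 1 (mod 7); new modulus lcm = 5236.
    Write x = 331 + 748·t and substitute into x ≡ 1 (mod 7): 748·t ≡ 1 − 331 = -330 (mod 7).
    Reduce coefficients mod 7: 6·t ≡ 6 (mod 7).
    The inverse of 6 mod 7 is 6 (since 6·6 = 36 = 5·7 + 1), so t ≡ 6·6 = 36 ≡ 1 (mod 7).
    Then x = 331 + 748·1 = 1079, valid modulo lcm(748, 7) = 5236: x ≡ 1079 (mod 5236).
  Combine with x ≡ 2 (mod 19); new modulus lcm = 99484.
    Write x = 1079 + 5236·t and substitute into x ≡ 2 (mod 19): 5236·t ≡ 2 − 1079 = -1077 (mod 19).
    Reduce coefficients mod 19: 11·t ≡ 6 (mod 19).
    The inverse of 11 mod 19 is 7 (since 11·7 = 77 = 4·19 + 1), so t ≡ 7·6 = 42 ≡ 4 (mod 19).
    Then x = 1079 + 5236·4 = 22023, valid modulo lcm(5236, 19) = 99484: x ≡ 22023 (mod 99484).
Verify against each original: 22023 mod 11 = 1, 22023 mod 4 = 3, 22023 mod 17 = 8, 22023 mod 7 = 1, 22023 mod 19 = 2.

x ≡ 22023 (mod 99484).


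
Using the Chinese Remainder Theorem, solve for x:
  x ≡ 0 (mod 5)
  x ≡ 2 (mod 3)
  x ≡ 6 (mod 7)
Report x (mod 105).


Moduli 5, 3, 7 are pairwise coprime; by CRT there is a unique solution modulo M = 5 · 3 · 7 = 105.
Solve pairwise, accumulating the modulus:
  Start with x ≡ 0 (mod 5).
  Combine with x ≡ 2 (mod 3): since gcd(5, 3) = 1, we get a unique residue mod 15.
    Write x = 0 + 5·t and substitute into x ≡ 2 (mod 3): 5·t ≡ 2 − 0 = 2 (mod 3).
    Reduce coefficients mod 3: 2·t ≡ 2 (mod 3).
    The inverse of 2 mod 3 is 2 (since 2·2 = 4 = 1·3 + 1), so t ≡ 2·2 = 4 ≡ 1 (mod 3).
    Then x = 0 + 5·1 = 5, valid modulo lcm(5, 3) = 15: x ≡ 5 (mod 15).
  Combine with x ≡ 6 (mod 7): since gcd(15, 7) = 1, we get a unique residue mod 105.
    Write x = 5 + 15·t and substitute into x ≡ 6 (mod 7): 15·t ≡ 6 − 5 = 1 (mod 7).
    Reduce coefficients mod 7: 1·t ≡ 1 (mod 7).
    So t ≡ 1 (mod 7).
    Then x = 5 + 15·1 = 20, valid modulo lcm(15, 7) = 105: x ≡ 20 (mod 105).
Verify: 20 mod 5 = 0 ✓, 20 mod 3 = 2 ✓, 20 mod 7 = 6 ✓.

x ≡ 20 (mod 105).


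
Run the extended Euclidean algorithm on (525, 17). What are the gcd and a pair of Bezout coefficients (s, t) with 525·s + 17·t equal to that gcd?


Euclidean algorithm on (525, 17) — divide until remainder is 0:
  525 = 30 · 17 + 15
  17 = 1 · 15 + 2
  15 = 7 · 2 + 1
  2 = 2 · 1 + 0
gcd(525, 17) = 1.
Track Bezout coefficients alongside the remainders: start with r₀ = 525 = a·1 + b·0 (s = 1, t = 0) and r₁ = 17 = a·0 + b·1 (s = 0, t = 1); each new remainder r_{k+1} = r_{k-1} − q_k·r_k inherits s_{k+1} = s_{k-1} − q_k·s_k, t_{k+1} = t_{k-1} − q_k·t_k, so r_k = a·s_k + b·t_k at every step:
  q = 30: r = 15, s = 1 − 30·0 = 1, t = 0 − 30·1 = -30  (check: 525·1 + 17·(-30) = 15)
  q = 1: r = 2, s = 0 − 1·1 = -1, t = 1 − 1·(-30) = 31  (check: 525·(-1) + 17·31 = 2)
  q = 7: r = 1, s = 1 − 7·(-1) = 8, t = -30 − 7·31 = -247  (check: 525·8 + 17·(-247) = 1)
The row with r = 1 (the gcd) gives the Bezout coefficients s = 8, t = -247.
Result: 525 · (8) + 17 · (-247) = 1.

gcd(525, 17) = 1; s = 8, t = -247 (check: 525·8 + 17·(-247) = 1).


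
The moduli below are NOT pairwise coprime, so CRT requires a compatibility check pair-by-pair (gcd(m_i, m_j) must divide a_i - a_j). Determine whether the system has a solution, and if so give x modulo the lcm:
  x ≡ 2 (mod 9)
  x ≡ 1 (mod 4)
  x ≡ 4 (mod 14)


Moduli 9, 4, 14 are not pairwise coprime, so CRT works modulo lcm(m_i) when all pairwise compatibility conditions hold.
Pairwise compatibility: gcd(m_i, m_j) must divide a_i - a_j for every pair.
Merge one congruence at a time:
  Start: x ≡ 2 (mod 9).
  Combine with x ≡ 1 (mod 4): gcd(9, 4) = 1; 1 - 2 = -1, which IS divisible by 1, so compatible.
    Write x = 2 + 9·t and substitute into x ≡ 1 (mod 4): 9·t ≡ 1 − 2 = -1 (mod 4).
    Reduce coefficients mod 4: 1·t ≡ 3 (mod 4).
    So t ≡ 3 (mod 4).
    Then x = 2 + 9·3 = 29, valid modulo lcm(9, 4) = 36: x ≡ 29 (mod 36).
  Combine with x ≡ 4 (mod 14): gcd(36, 14) = 2, and 4 - 29 = -25 is NOT divisible by 2.
    ⇒ system is inconsistent (no integer solution).

No solution (the system is inconsistent).


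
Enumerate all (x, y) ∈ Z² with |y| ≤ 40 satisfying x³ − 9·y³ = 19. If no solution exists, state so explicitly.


The equation is x³ - 9y³ = 19. For fixed y, x³ = 9·y³ + 19, so a solution requires the RHS to be a perfect cube.
Strategy: iterate y from -40 to 40, compute RHS = 9·y³ + 19, and check whether it is a (positive or negative) perfect cube.
Check small values of y:
  y = 0: RHS = 19 is not a perfect cube.
  y = 1: RHS = 28 is not a perfect cube.
  y = -1: RHS = 10 is not a perfect cube.
  y = 2: RHS = 91 is not a perfect cube.
  y = -2: RHS = -53 is not a perfect cube.
  y = 3: RHS = 262 is not a perfect cube.
  y = -3: RHS = -224 is not a perfect cube.
Continuing the search up to |y| = 40 finds no solutions either.
No (x, y) in the scanned range satisfies the equation.

No integer solutions with |y| ≤ 40.


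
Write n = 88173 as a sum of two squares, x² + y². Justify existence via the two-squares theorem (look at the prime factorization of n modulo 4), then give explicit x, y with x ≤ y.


Step 1: Factor n = 88173 = 3^2 · 97 · 101.
Step 2: Check the mod-4 condition on each prime factor: 3 ≡ 3 (mod 4), exponent 2 (must be even); 97 ≡ 1 (mod 4), exponent 1; 101 ≡ 1 (mod 4), exponent 1.
All primes ≡ 3 (mod 4) appear to even exponent (or don't appear), so by the two-squares theorem n IS expressible as a sum of two squares.
Step 3: Build a representation. Group n = k² · m with k = 3 and m = 97 · 101 = 9797 (a product of primes ≡ 1 (mod 4)); a representation of m scales to one of n via (k·x)² + (k·y)² = k²(x² + y²). Each prime p ≡ 1 (mod 4) is itself a sum of two squares; find a² by testing p − a² for a perfect square:
  97: 97 − 1² = 96, 97 − 2² = 93, 97 − 3² = 88, 97 − 4² = 81 = 9² ⇒ 97 = 4² + 9².
  101: 101 − 1² = 100 = 10² ⇒ 101 = 1² + 10².
  Combine using the Brahmagupta–Fibonacci identity (a² + b²)(c² + d²) = (ac − bd)² + (ad + bc)² = (ac + bd)² + (ad − bc)²:
  97 · 101 = 9797: from (4² + 9²)(1² + 10²), take (4·1 − 9·10, 4·10 + 9·1) = (4 − 90, 40 + 9) = (-86, 49); dropping signs (only squares matter) gives (86, 49); check 86² + 49² = 7396 + 2401 = 9797 ✓.
  Scale by k = 3: (3·86, 3·49) = (258, 147).
Step 4: Order so x ≤ y and verify: 147² + 258² = 21609 + 66564 = 88173 = n. ✓

n = 88173 = 147² + 258² (one valid representation with x ≤ y).


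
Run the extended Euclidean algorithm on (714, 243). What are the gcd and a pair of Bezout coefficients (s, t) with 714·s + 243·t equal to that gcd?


Euclidean algorithm on (714, 243) — divide until remainder is 0:
  714 = 2 · 243 + 228
  243 = 1 · 228 + 15
  228 = 15 · 15 + 3
  15 = 5 · 3 + 0
gcd(714, 243) = 3.
Track Bezout coefficients alongside the remainders: start with r₀ = 714 = a·1 + b·0 (s = 1, t = 0) and r₁ = 243 = a·0 + b·1 (s = 0, t = 1); each new remainder r_{k+1} = r_{k-1} − q_k·r_k inherits s_{k+1} = s_{k-1} − q_k·s_k, t_{k+1} = t_{k-1} − q_k·t_k, so r_k = a·s_k + b·t_k at every step:
  q = 2: r = 228, s = 1 − 2·0 = 1, t = 0 − 2·1 = -2  (check: 714·1 + 243·(-2) = 228)
  q = 1: r = 15, s = 0 − 1·1 = -1, t = 1 − 1·(-2) = 3  (check: 714·(-1) + 243·3 = 15)
  q = 15: r = 3, s = 1 − 15·(-1) = 16, t = -2 − 15·3 = -47  (check: 714·16 + 243·(-47) = 3)
The row with r = 3 (the gcd) gives the Bezout coefficients s = 16, t = -47.
Result: 714 · (16) + 243 · (-47) = 3.

gcd(714, 243) = 3; s = 16, t = -47 (check: 714·16 + 243·(-47) = 3).


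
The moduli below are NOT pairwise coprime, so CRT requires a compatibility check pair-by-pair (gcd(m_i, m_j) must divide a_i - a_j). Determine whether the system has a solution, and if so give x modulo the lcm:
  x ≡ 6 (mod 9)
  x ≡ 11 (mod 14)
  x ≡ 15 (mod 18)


Moduli 9, 14, 18 are not pairwise coprime, so CRT works modulo lcm(m_i) when all pairwise compatibility conditions hold.
Pairwise compatibility: gcd(m_i, m_j) must divide a_i - a_j for every pair.
Merge one congruence at a time:
  Start: x ≡ 6 (mod 9).
  Combine with x ≡ 11 (mod 14): gcd(9, 14) = 1; 11 - 6 = 5, which IS divisible by 1, so compatible.
    Write x = 6 + 9·t and substitute into x ≡ 11 (mod 14): 9·t ≡ 11 − 6 = 5 (mod 14).
    The inverse of 9 mod 14 is 11 (since 9·11 = 99 = 7·14 + 1), so t ≡ 11·5 = 55 ≡ 13 (mod 14).
    Then x = 6 + 9·13 = 123, valid modulo lcm(9, 14) = 126: x ≡ 123 (mod 126).
  Combine with x ≡ 15 (mod 18): gcd(126, 18) = 18; 15 - 123 = -108, which IS divisible by 18, so compatible.
    Write x = 123 + 126·t and substitute into x ≡ 15 (mod 18): 126·t ≡ 15 − 123 = -108 (mod 18).
    Divide the congruence (and modulus) by g = 18: 7·t ≡ -6 (mod 1).
    Modulo 1 every t works; take t = 0.
    Then x = 123 + 126·0 = 123, valid modulo lcm(126, 18) = 126: x ≡ 123 (mod 126).
Verify: 123 mod 9 = 6, 123 mod 14 = 11, 123 mod 18 = 15.

x ≡ 123 (mod 126).


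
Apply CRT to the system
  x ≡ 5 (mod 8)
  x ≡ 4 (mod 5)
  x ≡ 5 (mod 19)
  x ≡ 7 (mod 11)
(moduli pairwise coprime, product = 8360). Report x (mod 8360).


Product of moduli M = 8 · 5 · 19 · 11 = 8360.
Merge one congruence at a time:
  Start: x ≡ 5 (mod 8).
  Combine with x ≡ 4 (mod 5); new modulus lcm = 40.
    Write x = 5 + 8·t and substitute into x ≡ 4 (mod 5): 8·t ≡ 4 − 5 = -1 (mod 5).
    Reduce coefficients mod 5: 3·t ≡ 4 (mod 5).
    The inverse of 3 mod 5 is 2 (since 3·2 = 6 = 1·5 + 1), so t ≡ 2·4 = 8 ≡ 3 (mod 5).
    Then x = 5 + 8·3 = 29, valid modulo lcm(8, 5) = 40: x ≡ 29 (mod 40).
  Combine with x ≡ 5 (mod 19); new modulus lcm = 760.
    Write x = 29 + 40·t and substitute into x ≡ 5 (mod 19): 40·t ≡ 5 − 29 = -24 (mod 19).
    Reduce coefficients mod 19: 2·t ≡ 14 (mod 19).
    The inverse of 2 mod 19 is 10 (since 2·10 = 20 = 1·19 + 1), so t ≡ 10·14 = 140 ≡ 7 (mod 19).
    Then x = 29 + 40·7 = 309, valid modulo lcm(40, 19) = 760: x ≡ 309 (mod 760).
  Combine with x ≡ 7 (mod 11); new modulus lcm = 8360.
    Write x = 309 + 760·t and substitute into x ≡ 7 (mod 11): 760·t ≡ 7 − 309 = -302 (mod 11).
    Reduce coefficients mod 11: 1·t ≡ 6 (mod 11).
    So t ≡ 6 (mod 11).
    Then x = 309 + 760·6 = 4869, valid modulo lcm(760, 11) = 8360: x ≡ 4869 (mod 8360).
Verify against each original: 4869 mod 8 = 5, 4869 mod 5 = 4, 4869 mod 19 = 5, 4869 mod 11 = 7.

x ≡ 4869 (mod 8360).


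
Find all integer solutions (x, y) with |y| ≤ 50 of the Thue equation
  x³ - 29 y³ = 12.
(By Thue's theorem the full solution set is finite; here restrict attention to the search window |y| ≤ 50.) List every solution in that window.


The equation is x³ - 29y³ = 12. For fixed y, x³ = 29·y³ + 12, so a solution requires the RHS to be a perfect cube.
Strategy: iterate y from -50 to 50, compute RHS = 29·y³ + 12, and check whether it is a (positive or negative) perfect cube.
Check small values of y:
  y = 0: RHS = 12 is not a perfect cube.
  y = 1: RHS = 41 is not a perfect cube.
  y = -1: RHS = -17 is not a perfect cube.
  y = 2: RHS = 244 is not a perfect cube.
  y = -2: RHS = -220 is not a perfect cube.
  y = 3: RHS = 795 is not a perfect cube.
  y = -3: RHS = -771 is not a perfect cube.
Continuing the search up to |y| = 50 finds no solutions either.
No (x, y) in the scanned range satisfies the equation.

No integer solutions with |y| ≤ 50.


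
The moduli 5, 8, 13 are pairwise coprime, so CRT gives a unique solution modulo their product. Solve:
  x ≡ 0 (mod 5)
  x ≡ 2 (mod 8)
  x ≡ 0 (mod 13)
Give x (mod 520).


Moduli 5, 8, 13 are pairwise coprime; by CRT there is a unique solution modulo M = 5 · 8 · 13 = 520.
Solve pairwise, accumulating the modulus:
  Start with x ≡ 0 (mod 5).
  Combine with x ≡ 2 (mod 8): since gcd(5, 8) = 1, we get a unique residue mod 40.
    Write x = 0 + 5·t and substitute into x ≡ 2 (mod 8): 5·t ≡ 2 − 0 = 2 (mod 8).
    The inverse of 5 mod 8 is 5 (since 5·5 = 25 = 3·8 + 1), so t ≡ 5·2 = 10 ≡ 2 (mod 8).
    Then x = 0 + 5·2 = 10, valid modulo lcm(5, 8) = 40: x ≡ 10 (mod 40).
  Combine with x ≡ 0 (mod 13): since gcd(40, 13) = 1, we get a unique residue mod 520.
    Write x = 10 + 40·t and substitute into x ≡ 0 (mod 13): 40·t ≡ 0 − 10 = -10 (mod 13).
    Reduce coefficients mod 13: 1·t ≡ 3 (mod 13).
    So t ≡ 3 (mod 13).
    Then x = 10 + 40·3 = 130, valid modulo lcm(40, 13) = 520: x ≡ 130 (mod 520).
Verify: 130 mod 5 = 0 ✓, 130 mod 8 = 2 ✓, 130 mod 13 = 0 ✓.

x ≡ 130 (mod 520).


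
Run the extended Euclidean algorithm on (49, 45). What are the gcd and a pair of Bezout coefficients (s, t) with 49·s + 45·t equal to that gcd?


Euclidean algorithm on (49, 45) — divide until remainder is 0:
  49 = 1 · 45 + 4
  45 = 11 · 4 + 1
  4 = 4 · 1 + 0
gcd(49, 45) = 1.
Track Bezout coefficients alongside the remainders: start with r₀ = 49 = a·1 + b·0 (s = 1, t = 0) and r₁ = 45 = a·0 + b·1 (s = 0, t = 1); each new remainder r_{k+1} = r_{k-1} − q_k·r_k inherits s_{k+1} = s_{k-1} − q_k·s_k, t_{k+1} = t_{k-1} − q_k·t_k, so r_k = a·s_k + b·t_k at every step:
  q = 1: r = 4, s = 1 − 1·0 = 1, t = 0 − 1·1 = -1  (check: 49·1 + 45·(-1) = 4)
  q = 11: r = 1, s = 0 − 11·1 = -11, t = 1 − 11·(-1) = 12  (check: 49·(-11) + 45·12 = 1)
The row with r = 1 (the gcd) gives the Bezout coefficients s = -11, t = 12.
Result: 49 · (-11) + 45 · (12) = 1.

gcd(49, 45) = 1; s = -11, t = 12 (check: 49·(-11) + 45·12 = 1).


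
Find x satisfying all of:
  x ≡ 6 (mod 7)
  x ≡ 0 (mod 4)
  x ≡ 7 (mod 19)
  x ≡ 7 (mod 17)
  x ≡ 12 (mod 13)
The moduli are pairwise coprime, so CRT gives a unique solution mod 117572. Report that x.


Product of moduli M = 7 · 4 · 19 · 17 · 13 = 117572.
Merge one congruence at a time:
  Start: x ≡ 6 (mod 7).
  Combine with x ≡ 0 (mod 4); new modulus lcm = 28.
    Write x = 6 + 7·t and substitute into x ≡ 0 (mod 4): 7·t ≡ 0 − 6 = -6 (mod 4).
    Reduce coefficients mod 4: 3·t ≡ 2 (mod 4).
    The inverse of 3 mod 4 is 3 (since 3·3 = 9 = 2·4 + 1), so t ≡ 3·2 = 6 ≡ 2 (mod 4).
    Then x = 6 + 7·2 = 20, valid modulo lcm(7, 4) = 28: x ≡ 20 (mod 28).
  Combine with x ≡ 7 (mod 19); new modulus lcm = 532.
    Write x = 20 + 28·t and substitute into x ≡ 7 (mod 19): 28·t ≡ 7 − 20 = -13 (mod 19).
    Reduce coefficients mod 19: 9·t ≡ 6 (mod 19).
    The inverse of 9 mod 19 is 17 (since 9·17 = 153 = 8·19 + 1), so t ≡ 17·6 = 102 ≡ 7 (mod 19).
    Then x = 20 + 28·7 = 216, valid modulo lcm(28, 19) = 532: x ≡ 216 (mod 532).
  Combine with x ≡ 7 (mod 17); new modulus lcm = 9044.
    Write x = 216 + 532·t and substitute into x ≡ 7 (mod 17): 532·t ≡ 7 − 216 = -209 (mod 17).
    Reduce coefficients mod 17: 5·t ≡ 12 (mod 17).
    The inverse of 5 mod 17 is 7 (since 5·7 = 35 = 2·17 + 1), so t ≡ 7·12 = 84 ≡ 16 (mod 17).
    Then x = 216 + 532·16 = 8728, valid modulo lcm(532, 17) = 9044: x ≡ 8728 (mod 9044).
  Combine with x ≡ 12 (mod 13); new modulus lcm = 117572.
    Write x = 8728 + 9044·t and substitute into x ≡ 12 (mod 13): 9044·t ≡ 12 − 8728 = -8716 (mod 13).
    Reduce coefficients mod 13: 9·t ≡ 7 (mod 13).
    The inverse of 9 mod 13 is 3 (since 9·3 = 27 = 2·13 + 1), so t ≡ 3·7 = 21 ≡ 8 (mod 13).
    Then x = 8728 + 9044·8 = 81080, valid modulo lcm(9044, 13) = 117572: x ≡ 81080 (mod 117572).
Verify against each original: 81080 mod 7 = 6, 81080 mod 4 = 0, 81080 mod 19 = 7, 81080 mod 17 = 7, 81080 mod 13 = 12.

x ≡ 81080 (mod 117572).


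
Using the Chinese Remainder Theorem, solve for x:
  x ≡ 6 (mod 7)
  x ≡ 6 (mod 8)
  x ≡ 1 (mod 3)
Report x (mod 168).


Moduli 7, 8, 3 are pairwise coprime; by CRT there is a unique solution modulo M = 7 · 8 · 3 = 168.
Solve pairwise, accumulating the modulus:
  Start with x ≡ 6 (mod 7).
  Combine with x ≡ 6 (mod 8): since gcd(7, 8) = 1, we get a unique residue mod 56.
    Write x = 6 + 7·t and substitute into x ≡ 6 (mod 8): 7·t ≡ 6 − 6 = 0 (mod 8).
    The inverse of 7 mod 8 is 7 (since 7·7 = 49 = 6·8 + 1), so t ≡ 7·0 = 0 ≡ 0 (mod 8).
    Then x = 6 + 7·0 = 6, valid modulo lcm(7, 8) = 56: x ≡ 6 (mod 56).
  Combine with x ≡ 1 (mod 3): since gcd(56, 3) = 1, we get a unique residue mod 168.
    Write x = 6 + 56·t and substitute into x ≡ 1 (mod 3): 56·t ≡ 1 − 6 = -5 (mod 3).
    Reduce coefficients mod 3: 2·t ≡ 1 (mod 3).
    The inverse of 2 mod 3 is 2 (since 2·2 = 4 = 1·3 + 1), so t ≡ 2·1 = 2 ≡ 2 (mod 3).
    Then x = 6 + 56·2 = 118, valid modulo lcm(56, 3) = 168: x ≡ 118 (mod 168).
Verify: 118 mod 7 = 6 ✓, 118 mod 8 = 6 ✓, 118 mod 3 = 1 ✓.

x ≡ 118 (mod 168).


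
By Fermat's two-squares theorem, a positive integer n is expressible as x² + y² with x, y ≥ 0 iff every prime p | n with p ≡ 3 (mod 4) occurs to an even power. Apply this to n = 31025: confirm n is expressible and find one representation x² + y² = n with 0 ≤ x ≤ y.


Step 1: Factor n = 31025 = 5^2 · 17 · 73.
Step 2: Check the mod-4 condition on each prime factor: 5 ≡ 1 (mod 4), exponent 2; 17 ≡ 1 (mod 4), exponent 1; 73 ≡ 1 (mod 4), exponent 1.
All primes ≡ 3 (mod 4) appear to even exponent (or don't appear), so by the two-squares theorem n IS expressible as a sum of two squares.
Step 3: Build a representation. Group n = k² · m with k = 5 and m = 17 · 73 = 1241 (a product of primes ≡ 1 (mod 4)); a representation of m scales to one of n via (k·x)² + (k·y)² = k²(x² + y²). Each prime p ≡ 1 (mod 4) is itself a sum of two squares; find a² by testing p − a² for a perfect square:
  17: 17 − 1² = 16 = 4² ⇒ 17 = 1² + 4².
  73: 73 − 1² = 72, 73 − 2² = 69, 73 − 3² = 64 = 8² ⇒ 73 = 3² + 8².
  Combine using the Brahmagupta–Fibonacci identity (a² + b²)(c² + d²) = (ac − bd)² + (ad + bc)² = (ac + bd)² + (ad − bc)²:
  17 · 73 = 1241: from (1² + 4²)(3² + 8²), take (1·3 − 4·8, 1·8 + 4·3) = (3 − 32, 8 + 12) = (-29, 20); dropping signs (only squares matter) gives (29, 20); check 29² + 20² = 841 + 400 = 1241 ✓.
  Scale by k = 5: (5·29, 5·20) = (145, 100).
Step 4: Order so x ≤ y and verify: 100² + 145² = 10000 + 21025 = 31025 = n. ✓

n = 31025 = 100² + 145² (one valid representation with x ≤ y).


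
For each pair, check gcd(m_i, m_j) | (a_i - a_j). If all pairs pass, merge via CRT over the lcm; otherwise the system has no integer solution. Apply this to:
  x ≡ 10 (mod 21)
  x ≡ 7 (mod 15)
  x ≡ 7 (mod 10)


Moduli 21, 15, 10 are not pairwise coprime, so CRT works modulo lcm(m_i) when all pairwise compatibility conditions hold.
Pairwise compatibility: gcd(m_i, m_j) must divide a_i - a_j for every pair.
Merge one congruence at a time:
  Start: x ≡ 10 (mod 21).
  Combine with x ≡ 7 (mod 15): gcd(21, 15) = 3; 7 - 10 = -3, which IS divisible by 3, so compatible.
    Write x = 10 + 21·t and substitute into x ≡ 7 (mod 15): 21·t ≡ 7 − 10 = -3 (mod 15).
    Divide the congruence (and modulus) by g = 3: 7·t ≡ -1 (mod 5).
    Reduce coefficients mod 5: 2·t ≡ 4 (mod 5).
    The inverse of 2 mod 5 is 3 (since 2·3 = 6 = 1·5 + 1), so t ≡ 3·4 = 12 ≡ 2 (mod 5).
    Then x = 10 + 21·2 = 52, valid modulo lcm(21, 15) = 105: x ≡ 52 (mod 105).
  Combine with x ≡ 7 (mod 10): gcd(105, 10) = 5; 7 - 52 = -45, which IS divisible by 5, so compatible.
    Write x = 52 + 105·t and substitute into x ≡ 7 (mod 10): 105·t ≡ 7 − 52 = -45 (mod 10).
    Divide the congruence (and modulus) by g = 5: 21·t ≡ -9 (mod 2).
    Reduce coefficients mod 2: 1·t ≡ 1 (mod 2).
    So t ≡ 1 (mod 2).
    Then x = 52 + 105·1 = 157, valid modulo lcm(105, 10) = 210: x ≡ 157 (mod 210).
Verify: 157 mod 21 = 10, 157 mod 15 = 7, 157 mod 10 = 7.

x ≡ 157 (mod 210).


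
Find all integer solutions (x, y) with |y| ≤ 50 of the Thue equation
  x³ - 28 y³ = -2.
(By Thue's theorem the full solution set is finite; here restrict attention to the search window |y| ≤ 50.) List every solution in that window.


The equation is x³ - 28y³ = -2. For fixed y, x³ = 28·y³ − 2, so a solution requires the RHS to be a perfect cube.
Strategy: iterate y from -50 to 50, compute RHS = 28·y³ − 2, and check whether it is a (positive or negative) perfect cube.
Check small values of y:
  y = 0: RHS = -2 is not a perfect cube.
  y = 1: RHS = 26 is not a perfect cube.
  y = -1: RHS = -30 is not a perfect cube.
  y = 2: RHS = 222 is not a perfect cube.
  y = -2: RHS = -226 is not a perfect cube.
  y = 3: RHS = 754 is not a perfect cube.
  y = -3: RHS = -758 is not a perfect cube.
Continuing the search up to |y| = 50 finds no solutions either.
No (x, y) in the scanned range satisfies the equation.

No integer solutions with |y| ≤ 50.


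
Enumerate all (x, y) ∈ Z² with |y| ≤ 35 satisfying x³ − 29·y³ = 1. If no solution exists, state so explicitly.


The equation is x³ - 29y³ = 1. For fixed y, x³ = 29·y³ + 1, so a solution requires the RHS to be a perfect cube.
Strategy: iterate y from -35 to 35, compute RHS = 29·y³ + 1, and check whether it is a (positive or negative) perfect cube.
Check small values of y:
  y = 0: RHS = 1 = (1)³ ⇒ x = 1 works.
  y = 1: RHS = 30 is not a perfect cube.
  y = -1: RHS = -28 is not a perfect cube.
  y = 2: RHS = 233 is not a perfect cube.
  y = -2: RHS = -231 is not a perfect cube.
  y = 3: RHS = 784 is not a perfect cube.
  y = -3: RHS = -782 is not a perfect cube.
Continuing the search up to |y| = 35 finds no further solutions beyond those listed.
Collected solutions: (1, 0).

Solutions (with |y| ≤ 35): (1, 0).


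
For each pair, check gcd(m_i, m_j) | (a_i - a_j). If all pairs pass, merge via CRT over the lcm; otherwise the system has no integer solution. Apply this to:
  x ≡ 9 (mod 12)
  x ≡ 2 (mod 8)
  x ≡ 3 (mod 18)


Moduli 12, 8, 18 are not pairwise coprime, so CRT works modulo lcm(m_i) when all pairwise compatibility conditions hold.
Pairwise compatibility: gcd(m_i, m_j) must divide a_i - a_j for every pair.
Merge one congruence at a time:
  Start: x ≡ 9 (mod 12).
  Combine with x ≡ 2 (mod 8): gcd(12, 8) = 4, and 2 - 9 = -7 is NOT divisible by 4.
    ⇒ system is inconsistent (no integer solution).

No solution (the system is inconsistent).


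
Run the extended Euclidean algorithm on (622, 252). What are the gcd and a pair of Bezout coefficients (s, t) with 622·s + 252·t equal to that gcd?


Euclidean algorithm on (622, 252) — divide until remainder is 0:
  622 = 2 · 252 + 118
  252 = 2 · 118 + 16
  118 = 7 · 16 + 6
  16 = 2 · 6 + 4
  6 = 1 · 4 + 2
  4 = 2 · 2 + 0
gcd(622, 252) = 2.
Track Bezout coefficients alongside the remainders: start with r₀ = 622 = a·1 + b·0 (s = 1, t = 0) and r₁ = 252 = a·0 + b·1 (s = 0, t = 1); each new remainder r_{k+1} = r_{k-1} − q_k·r_k inherits s_{k+1} = s_{k-1} − q_k·s_k, t_{k+1} = t_{k-1} − q_k·t_k, so r_k = a·s_k + b·t_k at every step:
  q = 2: r = 118, s = 1 − 2·0 = 1, t = 0 − 2·1 = -2  (check: 622·1 + 252·(-2) = 118)
  q = 2: r = 16, s = 0 − 2·1 = -2, t = 1 − 2·(-2) = 5  (check: 622·(-2) + 252·5 = 16)
  q = 7: r = 6, s = 1 − 7·(-2) = 15, t = -2 − 7·5 = -37  (check: 622·15 + 252·(-37) = 6)
  q = 2: r = 4, s = -2 − 2·15 = -32, t = 5 − 2·(-37) = 79  (check: 622·(-32) + 252·79 = 4)
  q = 1: r = 2, s = 15 − 1·(-32) = 47, t = -37 − 1·79 = -116  (check: 622·47 + 252·(-116) = 2)
The row with r = 2 (the gcd) gives the Bezout coefficients s = 47, t = -116.
Result: 622 · (47) + 252 · (-116) = 2.

gcd(622, 252) = 2; s = 47, t = -116 (check: 622·47 + 252·(-116) = 2).


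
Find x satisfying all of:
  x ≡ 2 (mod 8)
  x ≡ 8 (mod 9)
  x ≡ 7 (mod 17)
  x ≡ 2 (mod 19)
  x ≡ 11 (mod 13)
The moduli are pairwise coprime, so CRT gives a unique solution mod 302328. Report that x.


Product of moduli M = 8 · 9 · 17 · 19 · 13 = 302328.
Merge one congruence at a time:
  Start: x ≡ 2 (mod 8).
  Combine with x ≡ 8 (mod 9); new modulus lcm = 72.
    Write x = 2 + 8·t and substitute into x ≡ 8 (mod 9): 8·t ≡ 8 − 2 = 6 (mod 9).
    The inverse of 8 mod 9 is 8 (since 8·8 = 64 = 7·9 + 1), so t ≡ 8·6 = 48 ≡ 3 (mod 9).
    Then x = 2 + 8·3 = 26, valid modulo lcm(8, 9) = 72: x ≡ 26 (mod 72).
  Combine with x ≡ 7 (mod 17); new modulus lcm = 1224.
    Write x = 26 + 72·t and substitute into x ≡ 7 (mod 17): 72·t ≡ 7 − 26 = -19 (mod 17).
    Reduce coefficients mod 17: 4·t ≡ 15 (mod 17).
    The inverse of 4 mod 17 is 13 (since 4·13 = 52 = 3·17 + 1), so t ≡ 13·15 = 195 ≡ 8 (mod 17).
    Then x = 26 + 72·8 = 602, valid modulo lcm(72, 17) = 1224: x ≡ 602 (mod 1224).
  Combine with x ≡ 2 (mod 19); new modulus lcm = 23256.
    Write x = 602 + 1224·t and substitute into x ≡ 2 (mod 19): 1224·t ≡ 2 − 602 = -600 (mod 19).
    Reduce coefficients mod 19: 8·t ≡ 8 (mod 19).
    The inverse of 8 mod 19 is 12 (since 8·12 = 96 = 5·19 + 1), so t ≡ 12·8 = 96 ≡ 1 (mod 19).
    Then x = 602 + 1224·1 = 1826, valid modulo lcm(1224, 19) = 23256: x ≡ 1826 (mod 23256).
  Combine with x ≡ 11 (mod 13); new modulus lcm = 302328.
    Write x = 1826 + 23256·t and substitute into x ≡ 11 (mod 13): 23256·t ≡ 11 − 1826 = -1815 (mod 13).
    Reduce coefficients mod 13: 12·t ≡ 5 (mod 13).
    The inverse of 12 mod 13 is 12 (since 12·12 = 144 = 11·13 + 1), so t ≡ 12·5 = 60 ≡ 8 (mod 13).
    Then x = 1826 + 23256·8 = 187874, valid modulo lcm(23256, 13) = 302328: x ≡ 187874 (mod 302328).
Verify against each original: 187874 mod 8 = 2, 187874 mod 9 = 8, 187874 mod 17 = 7, 187874 mod 19 = 2, 187874 mod 13 = 11.

x ≡ 187874 (mod 302328).


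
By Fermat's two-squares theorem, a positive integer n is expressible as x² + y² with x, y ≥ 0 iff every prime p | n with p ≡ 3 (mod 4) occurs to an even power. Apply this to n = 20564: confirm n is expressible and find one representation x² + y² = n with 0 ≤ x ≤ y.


Step 1: Factor n = 20564 = 2^2 · 53 · 97.
Step 2: Check the mod-4 condition on each prime factor: 2 = 2 (special); 53 ≡ 1 (mod 4), exponent 1; 97 ≡ 1 (mod 4), exponent 1.
All primes ≡ 3 (mod 4) appear to even exponent (or don't appear), so by the two-squares theorem n IS expressible as a sum of two squares.
Step 3: Build a representation. Group n = k² · m with k = 2 and m = 53 · 97 = 5141 (a product of primes ≡ 1 (mod 4)); a representation of m scales to one of n via (k·x)² + (k·y)² = k²(x² + y²). Each prime p ≡ 1 (mod 4) is itself a sum of two squares; find a² by testing p − a² for a perfect square:
  53: 53 − 1² = 52, 53 − 2² = 49 = 7² ⇒ 53 = 2² + 7².
  97: 97 − 1² = 96, 97 − 2² = 93, 97 − 3² = 88, 97 − 4² = 81 = 9² ⇒ 97 = 4² + 9².
  Combine using the Brahmagupta–Fibonacci identity (a² + b²)(c² + d²) = (ac − bd)² + (ad + bc)² = (ac + bd)² + (ad − bc)²:
  53 · 97 = 5141: from (2² + 7²)(4² + 9²), take (2·4 − 7·9, 2·9 + 7·4) = (8 − 63, 18 + 28) = (-55, 46); dropping signs (only squares matter) gives (55, 46); check 55² + 46² = 3025 + 2116 = 5141 ✓.
  Scale by k = 2: (2·55, 2·46) = (110, 92).
Step 4: Order so x ≤ y and verify: 92² + 110² = 8464 + 12100 = 20564 = n. ✓

n = 20564 = 92² + 110² (one valid representation with x ≤ y).


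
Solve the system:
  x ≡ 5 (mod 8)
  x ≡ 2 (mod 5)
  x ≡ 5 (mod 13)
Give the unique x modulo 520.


Moduli 8, 5, 13 are pairwise coprime; by CRT there is a unique solution modulo M = 8 · 5 · 13 = 520.
Solve pairwise, accumulating the modulus:
  Start with x ≡ 5 (mod 8).
  Combine with x ≡ 2 (mod 5): since gcd(8, 5) = 1, we get a unique residue mod 40.
    Write x = 5 + 8·t and substitute into x ≡ 2 (mod 5): 8·t ≡ 2 − 5 = -3 (mod 5).
    Reduce coefficients mod 5: 3·t ≡ 2 (mod 5).
    The inverse of 3 mod 5 is 2 (since 3·2 = 6 = 1·5 + 1), so t ≡ 2·2 = 4 ≡ 4 (mod 5).
    Then x = 5 + 8·4 = 37, valid modulo lcm(8, 5) = 40: x ≡ 37 (mod 40).
  Combine with x ≡ 5 (mod 13): since gcd(40, 13) = 1, we get a unique residue mod 520.
    Write x = 37 + 40·t and substitute into x ≡ 5 (mod 13): 40·t ≡ 5 − 37 = -32 (mod 13).
    Reduce coefficients mod 13: 1·t ≡ 7 (mod 13).
    So t ≡ 7 (mod 13).
    Then x = 37 + 40·7 = 317, valid modulo lcm(40, 13) = 520: x ≡ 317 (mod 520).
Verify: 317 mod 8 = 5 ✓, 317 mod 5 = 2 ✓, 317 mod 13 = 5 ✓.

x ≡ 317 (mod 520).


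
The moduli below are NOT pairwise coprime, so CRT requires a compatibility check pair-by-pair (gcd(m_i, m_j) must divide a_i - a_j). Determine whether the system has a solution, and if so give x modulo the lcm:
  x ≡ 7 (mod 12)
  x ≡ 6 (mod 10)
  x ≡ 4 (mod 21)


Moduli 12, 10, 21 are not pairwise coprime, so CRT works modulo lcm(m_i) when all pairwise compatibility conditions hold.
Pairwise compatibility: gcd(m_i, m_j) must divide a_i - a_j for every pair.
Merge one congruence at a time:
  Start: x ≡ 7 (mod 12).
  Combine with x ≡ 6 (mod 10): gcd(12, 10) = 2, and 6 - 7 = -1 is NOT divisible by 2.
    ⇒ system is inconsistent (no integer solution).

No solution (the system is inconsistent).


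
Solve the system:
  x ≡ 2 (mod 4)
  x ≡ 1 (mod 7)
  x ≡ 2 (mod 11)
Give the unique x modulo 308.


Moduli 4, 7, 11 are pairwise coprime; by CRT there is a unique solution modulo M = 4 · 7 · 11 = 308.
Solve pairwise, accumulating the modulus:
  Start with x ≡ 2 (mod 4).
  Combine with x ≡ 1 (mod 7): since gcd(4, 7) = 1, we get a unique residue mod 28.
    Write x = 2 + 4·t and substitute into x ≡ 1 (mod 7): 4·t ≡ 1 − 2 = -1 (mod 7).
    Reduce coefficients mod 7: 4·t ≡ 6 (mod 7).
    The inverse of 4 mod 7 is 2 (since 4·2 = 8 = 1·7 + 1), so t ≡ 2·6 = 12 ≡ 5 (mod 7).
    Then x = 2 + 4·5 = 22, valid modulo lcm(4, 7) = 28: x ≡ 22 (mod 28).
  Combine with x ≡ 2 (mod 11): since gcd(28, 11) = 1, we get a unique residue mod 308.
    Write x = 22 + 28·t and substitute into x ≡ 2 (mod 11): 28·t ≡ 2 − 22 = -20 (mod 11).
    Reduce coefficients mod 11: 6·t ≡ 2 (mod 11).
    The inverse of 6 mod 11 is 2 (since 6·2 = 12 = 1·11 + 1), so t ≡ 2·2 = 4 ≡ 4 (mod 11).
    Then x = 22 + 28·4 = 134, valid modulo lcm(28, 11) = 308: x ≡ 134 (mod 308).
Verify: 134 mod 4 = 2 ✓, 134 mod 7 = 1 ✓, 134 mod 11 = 2 ✓.

x ≡ 134 (mod 308).


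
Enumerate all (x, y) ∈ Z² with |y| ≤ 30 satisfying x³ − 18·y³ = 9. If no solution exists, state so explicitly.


The equation is x³ - 18y³ = 9. For fixed y, x³ = 18·y³ + 9, so a solution requires the RHS to be a perfect cube.
Strategy: iterate y from -30 to 30, compute RHS = 18·y³ + 9, and check whether it is a (positive or negative) perfect cube.
Check small values of y:
  y = 0: RHS = 9 is not a perfect cube.
  y = 1: RHS = 27 = (3)³ ⇒ x = 3 works.
  y = -1: RHS = -9 is not a perfect cube.
  y = 2: RHS = 153 is not a perfect cube.
  y = -2: RHS = -135 is not a perfect cube.
  y = 3: RHS = 495 is not a perfect cube.
  y = -3: RHS = -477 is not a perfect cube.
Continuing the search up to |y| = 30 finds no further solutions beyond those listed.
Collected solutions: (3, 1).

Solutions (with |y| ≤ 30): (3, 1).


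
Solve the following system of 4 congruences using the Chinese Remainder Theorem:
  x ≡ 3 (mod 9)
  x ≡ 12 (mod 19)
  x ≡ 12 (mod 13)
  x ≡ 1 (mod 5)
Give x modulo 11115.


Product of moduli M = 9 · 19 · 13 · 5 = 11115.
Merge one congruence at a time:
  Start: x ≡ 3 (mod 9).
  Combine with x ≡ 12 (mod 19); new modulus lcm = 171.
    Write x = 3 + 9·t and substitute into x ≡ 12 (mod 19): 9·t ≡ 12 − 3 = 9 (mod 19).
    The inverse of 9 mod 19 is 17 (since 9·17 = 153 = 8·19 + 1), so t ≡ 17·9 = 153 ≡ 1 (mod 19).
    Then x = 3 + 9·1 = 12, valid modulo lcm(9, 19) = 171: x ≡ 12 (mod 171).
  Combine with x ≡ 12 (mod 13); new modulus lcm = 2223.
    Write x = 12 + 171·t and substitute into x ≡ 12 (mod 13): 171·t ≡ 12 − 12 = 0 (mod 13).
    Reduce coefficients mod 13: 2·t ≡ 0 (mod 13).
    The inverse of 2 mod 13 is 7 (since 2·7 = 14 = 1·13 + 1), so t ≡ 7·0 = 0 ≡ 0 (mod 13).
    Then x = 12 + 171·0 = 12, valid modulo lcm(171, 13) = 2223: x ≡ 12 (mod 2223).
  Combine with x ≡ 1 (mod 5); new modulus lcm = 11115.
    Write x = 12 + 2223·t and substitute into x ≡ 1 (mod 5): 2223·t ≡ 1 − 12 = -11 (mod 5).
    Reduce coefficients mod 5: 3·t ≡ 4 (mod 5).
    The inverse of 3 mod 5 is 2 (since 3·2 = 6 = 1·5 + 1), so t ≡ 2·4 = 8 ≡ 3 (mod 5).
    Then x = 12 + 2223·3 = 6681, valid modulo lcm(2223, 5) = 11115: x ≡ 6681 (mod 11115).
Verify against each original: 6681 mod 9 = 3, 6681 mod 19 = 12, 6681 mod 13 = 12, 6681 mod 5 = 1.

x ≡ 6681 (mod 11115).


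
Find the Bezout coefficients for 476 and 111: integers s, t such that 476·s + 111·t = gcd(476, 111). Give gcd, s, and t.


Euclidean algorithm on (476, 111) — divide until remainder is 0:
  476 = 4 · 111 + 32
  111 = 3 · 32 + 15
  32 = 2 · 15 + 2
  15 = 7 · 2 + 1
  2 = 2 · 1 + 0
gcd(476, 111) = 1.
Track Bezout coefficients alongside the remainders: start with r₀ = 476 = a·1 + b·0 (s = 1, t = 0) and r₁ = 111 = a·0 + b·1 (s = 0, t = 1); each new remainder r_{k+1} = r_{k-1} − q_k·r_k inherits s_{k+1} = s_{k-1} − q_k·s_k, t_{k+1} = t_{k-1} − q_k·t_k, so r_k = a·s_k + b·t_k at every step:
  q = 4: r = 32, s = 1 − 4·0 = 1, t = 0 − 4·1 = -4  (check: 476·1 + 111·(-4) = 32)
  q = 3: r = 15, s = 0 − 3·1 = -3, t = 1 − 3·(-4) = 13  (check: 476·(-3) + 111·13 = 15)
  q = 2: r = 2, s = 1 − 2·(-3) = 7, t = -4 − 2·13 = -30  (check: 476·7 + 111·(-30) = 2)
  q = 7: r = 1, s = -3 − 7·7 = -52, t = 13 − 7·(-30) = 223  (check: 476·(-52) + 111·223 = 1)
The row with r = 1 (the gcd) gives the Bezout coefficients s = -52, t = 223.
Result: 476 · (-52) + 111 · (223) = 1.

gcd(476, 111) = 1; s = -52, t = 223 (check: 476·(-52) + 111·223 = 1).


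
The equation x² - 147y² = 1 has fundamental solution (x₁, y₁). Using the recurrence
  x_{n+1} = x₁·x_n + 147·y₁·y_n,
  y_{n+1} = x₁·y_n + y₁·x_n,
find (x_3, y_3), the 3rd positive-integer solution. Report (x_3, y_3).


Step 1: Find the fundamental solution (x₁, y₁) of x² - 147y² = 1.
  Expand √147 as a continued fraction. a₀ = ⌊√147⌋ = 12; iterate m_{k+1} = d_k·a_k − m_k, d_{k+1} = (147 − m_{k+1}²)/d_k, a_{k+1} = ⌊(a₀ + m_{k+1})/d_{k+1}⌋ (starting m₀ = 0, d₀ = 1), with convergents p_k = a_k·p_{k-1} + p_{k-2}, q_k = a_k·q_{k-1} + q_{k-2} (p₋₁ = 1, q₋₁ = 0):
  k = 0: a₀ = 12; p₀/q₀ = 12/1; p₀² − 147·q₀² = 144 − 147 = -3.
  k = 1: m = 12, d = 3, a = ⌊(12 + 12)/3⌋ = 8; p/q = (8·12 + 1)/(8·1 + 0) = 97/8; p² − 147·q² = 9409 − 9408 = 1.
  The first convergent with p² − 147·q² = 1 gives the fundamental solution (x₁, y₁) = (97, 8).
Step 2: Apply the recurrence (x_{n+1}, y_{n+1}) = (x₁x_n + 147y₁y_n, x₁y_n + y₁x_n) repeatedly.
  From (x_1, y_1) = (97, 8): x_2 = 97·97 + 147·8·8 = 18817; y_2 = 97·8 + 8·97 = 1552.
  From (x_2, y_2) = (18817, 1552): x_3 = 97·18817 + 147·8·1552 = 3650401; y_3 = 97·1552 + 8·18817 = 301080.
Step 3: Verify x_3² - 147·y_3² = 13325427460801 - 13325427460800 = 1 (should be 1). ✓

(x_1, y_1) = (97, 8); (x_3, y_3) = (3650401, 301080).
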